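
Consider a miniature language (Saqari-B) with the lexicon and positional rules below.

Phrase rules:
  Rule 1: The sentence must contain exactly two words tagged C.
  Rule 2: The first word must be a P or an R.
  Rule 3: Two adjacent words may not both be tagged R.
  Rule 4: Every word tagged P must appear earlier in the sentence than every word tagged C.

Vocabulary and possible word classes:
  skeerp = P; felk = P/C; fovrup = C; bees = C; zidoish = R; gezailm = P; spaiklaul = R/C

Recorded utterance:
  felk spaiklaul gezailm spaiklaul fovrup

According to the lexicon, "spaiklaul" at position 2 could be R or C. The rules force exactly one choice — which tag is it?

Candidates per position — 1:felk {P,C}; 2:spaiklaul {R,C}; 3:gezailm {P}; 4:spaiklaul {R,C}; 5:fovrup {C}.
At position 1, choosing C makes rule 2 impossible to satisfy; hence P.
At position 2, choosing C makes rule 4 impossible to satisfy; hence R.
At position 4, choosing R makes rule 1 impossible to satisfy; hence C.
The only consistent sequence is: P R P C C.
Verifying each rule — rule 1 ✓; rule 2 ✓; rule 3 ✓; rule 4 ✓.

R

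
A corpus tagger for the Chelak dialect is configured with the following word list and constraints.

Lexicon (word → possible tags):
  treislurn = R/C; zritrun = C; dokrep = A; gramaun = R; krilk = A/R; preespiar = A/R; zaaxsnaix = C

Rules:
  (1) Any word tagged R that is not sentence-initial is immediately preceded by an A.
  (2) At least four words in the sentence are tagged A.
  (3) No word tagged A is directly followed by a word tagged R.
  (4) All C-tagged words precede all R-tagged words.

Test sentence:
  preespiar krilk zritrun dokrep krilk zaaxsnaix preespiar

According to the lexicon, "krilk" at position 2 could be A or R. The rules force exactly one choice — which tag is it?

A

Candidates per position — 1:preespiar {A,R}; 2:krilk {A,R}; 3:zritrun {C}; 4:dokrep {A}; 5:krilk {A,R}; 6:zaaxsnaix {C}; 7:preespiar {A,R}.
Position 1: R is ruled out by rule 4; that leaves A.
Position 2: R is ruled out by rule 3; that leaves A.
Position 5: R is ruled out by rule 3; that leaves A.
Position 7: R is ruled out by rule 1; that leaves A.
So the tagging must be: A A C A A C A.
Check: rule 1 holds; rule 2 holds; rule 3 holds; rule 4 holds.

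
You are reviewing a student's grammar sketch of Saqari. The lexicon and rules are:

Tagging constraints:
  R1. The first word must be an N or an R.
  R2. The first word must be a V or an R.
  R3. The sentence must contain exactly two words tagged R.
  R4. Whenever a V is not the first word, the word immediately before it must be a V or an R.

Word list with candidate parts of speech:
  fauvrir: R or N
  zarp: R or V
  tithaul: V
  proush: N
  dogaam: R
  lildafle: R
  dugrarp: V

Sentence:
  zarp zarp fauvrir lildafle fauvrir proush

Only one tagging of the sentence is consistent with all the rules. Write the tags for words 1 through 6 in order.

Candidates per position — 1:zarp {R,V}; 2:zarp {R,V}; 3:fauvrir {R,N}; 4:lildafle {R}; 5:fauvrir {R,N}; 6:proush {N}.
Position 1: V is ruled out by rule 1; that leaves R.
Position 2: R is ruled out by rule 3; that leaves V.
Position 3: R is ruled out by rule 3; that leaves N.
Position 5: R is ruled out by rule 3; that leaves N.
The only consistent sequence is: R V N R N N.
Checking: rule 1 satisfied; rule 2 satisfied; rule 3 satisfied; rule 4 satisfied.

R V N R N N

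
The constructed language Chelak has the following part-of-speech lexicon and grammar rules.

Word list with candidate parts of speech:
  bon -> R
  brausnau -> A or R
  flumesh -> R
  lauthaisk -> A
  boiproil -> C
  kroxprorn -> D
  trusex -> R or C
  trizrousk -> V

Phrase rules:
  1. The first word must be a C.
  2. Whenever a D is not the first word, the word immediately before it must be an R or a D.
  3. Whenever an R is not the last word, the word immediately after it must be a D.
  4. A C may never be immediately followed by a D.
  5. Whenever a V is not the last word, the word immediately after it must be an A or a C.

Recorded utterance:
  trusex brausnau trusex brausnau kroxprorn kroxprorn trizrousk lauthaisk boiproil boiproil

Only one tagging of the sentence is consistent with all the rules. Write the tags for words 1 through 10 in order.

Candidates per position — 1:trusex {R,C}; 2:brausnau {A,R}; 3:trusex {R,C}; 4:brausnau {A,R}; 5:kroxprorn {D}; 6:kroxprorn {D}; 7:trizrousk {V}; 8:lauthaisk {A}; 9:boiproil {C}; 10:boiproil {C}.
If word 1 were R, no tagging could satisfy rule 1; so word 1 is C.
If word 2 were R, no tagging could satisfy rule 3; so word 2 is A.
If word 3 were R, no tagging could satisfy rule 3; so word 3 is C.
If word 4 were A, no tagging could satisfy rule 2; so word 4 is R.
So the tagging must be: C A C R D D V A C C.
Checking: rule 1 satisfied; rule 2 satisfied; rule 3 satisfied; rule 4 satisfied; rule 5 satisfied.

C A C R D D V A C C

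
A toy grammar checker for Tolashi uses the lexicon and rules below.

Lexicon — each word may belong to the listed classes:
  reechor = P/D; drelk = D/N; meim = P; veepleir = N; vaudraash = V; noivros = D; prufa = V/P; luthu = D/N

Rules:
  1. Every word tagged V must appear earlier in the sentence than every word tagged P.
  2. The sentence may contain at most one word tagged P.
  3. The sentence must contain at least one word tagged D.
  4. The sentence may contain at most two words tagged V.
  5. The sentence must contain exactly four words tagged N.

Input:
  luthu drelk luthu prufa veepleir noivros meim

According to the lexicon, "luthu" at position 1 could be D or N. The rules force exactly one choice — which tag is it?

N

Candidates per position — 1:luthu {D,N}; 2:drelk {D,N}; 3:luthu {D,N}; 4:prufa {V,P}; 5:veepleir {N}; 6:noivros {D}; 7:meim {P}.
At position 1, choosing D makes rule 5 impossible to satisfy; hence N.
At position 2, choosing D makes rule 5 impossible to satisfy; hence N.
At position 3, choosing D makes rule 5 impossible to satisfy; hence N.
At position 4, choosing P makes rule 2 impossible to satisfy; hence V.
That leaves exactly one tagging: N N N V N D P.
Check: rule 1 satisfied; rule 2 satisfied; rule 3 satisfied; rule 4 satisfied; rule 5 satisfied.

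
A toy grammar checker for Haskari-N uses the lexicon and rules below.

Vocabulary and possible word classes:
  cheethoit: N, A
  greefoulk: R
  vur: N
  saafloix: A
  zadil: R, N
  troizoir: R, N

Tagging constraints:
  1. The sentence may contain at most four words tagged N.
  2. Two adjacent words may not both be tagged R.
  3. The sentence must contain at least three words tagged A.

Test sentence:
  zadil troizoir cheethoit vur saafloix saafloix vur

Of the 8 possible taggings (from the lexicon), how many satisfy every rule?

Candidates per position — 1:zadil {R,N}; 2:troizoir {R,N}; 3:cheethoit {N,A}; 4:vur {N}; 5:saafloix {A}; 6:saafloix {A}; 7:vur {N}.
There are 8 candidate sequences in total.
The sequences that satisfy every rule: R N A N A A N; N R A N A A N; N N A N A A N.
Count = 3.

3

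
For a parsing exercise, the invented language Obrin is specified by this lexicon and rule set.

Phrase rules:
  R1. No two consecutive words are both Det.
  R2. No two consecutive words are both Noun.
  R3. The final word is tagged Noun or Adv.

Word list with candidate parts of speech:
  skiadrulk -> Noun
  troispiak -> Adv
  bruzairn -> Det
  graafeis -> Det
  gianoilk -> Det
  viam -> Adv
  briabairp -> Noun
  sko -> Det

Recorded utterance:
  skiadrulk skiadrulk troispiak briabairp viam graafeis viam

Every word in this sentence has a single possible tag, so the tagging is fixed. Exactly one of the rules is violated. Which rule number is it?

2

Fixed tagging: Noun Noun Adv Noun Adv Det Adv.
Checking each rule: R1 ok, R2 fails, R3 ok.
Only rule 2 fails.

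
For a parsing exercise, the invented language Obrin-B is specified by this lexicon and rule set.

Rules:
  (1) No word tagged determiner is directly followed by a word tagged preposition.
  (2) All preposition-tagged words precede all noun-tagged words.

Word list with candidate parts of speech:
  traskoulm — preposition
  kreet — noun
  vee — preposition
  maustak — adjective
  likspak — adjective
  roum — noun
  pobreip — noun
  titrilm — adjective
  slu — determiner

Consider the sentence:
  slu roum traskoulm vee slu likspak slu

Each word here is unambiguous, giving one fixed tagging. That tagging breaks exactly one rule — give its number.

2

Fixed tagging: determiner noun preposition preposition determiner adjective determiner.
Rule check: R1 holds, R2 violated.
Only rule 2 fails.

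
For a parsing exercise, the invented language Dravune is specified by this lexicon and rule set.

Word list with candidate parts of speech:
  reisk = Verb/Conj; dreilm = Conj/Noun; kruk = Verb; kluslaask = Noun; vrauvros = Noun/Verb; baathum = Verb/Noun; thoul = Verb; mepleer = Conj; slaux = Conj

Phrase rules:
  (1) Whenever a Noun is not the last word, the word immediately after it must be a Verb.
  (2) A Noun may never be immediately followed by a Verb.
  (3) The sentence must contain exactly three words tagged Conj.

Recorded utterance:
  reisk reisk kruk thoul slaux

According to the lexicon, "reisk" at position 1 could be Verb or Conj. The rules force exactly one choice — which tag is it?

Candidates per position — 1:reisk {Verb,Conj}; 2:reisk {Verb,Conj}; 3:kruk {Verb}; 4:thoul {Verb}; 5:slaux {Conj}.
Word 1 cannot be Verb — rule 3 would then fail for every completion. It is Conj.
Word 2 cannot be Verb — rule 3 would then fail for every completion. It is Conj.
So the tagging must be: Conj Conj Verb Verb Conj.
Checking: rule 1 ✓; rule 2 ✓; rule 3 ✓.

Conj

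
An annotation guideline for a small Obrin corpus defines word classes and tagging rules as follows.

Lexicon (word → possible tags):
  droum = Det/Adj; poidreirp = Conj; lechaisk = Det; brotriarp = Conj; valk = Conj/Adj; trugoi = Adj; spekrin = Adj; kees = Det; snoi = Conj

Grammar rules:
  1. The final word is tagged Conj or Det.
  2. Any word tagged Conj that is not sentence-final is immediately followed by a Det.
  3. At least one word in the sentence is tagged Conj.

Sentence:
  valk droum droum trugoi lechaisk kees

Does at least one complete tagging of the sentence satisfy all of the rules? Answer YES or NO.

YES

Candidates per position — 1:valk {Conj,Adj}; 2:droum {Det,Adj}; 3:droum {Det,Adj}; 4:trugoi {Adj}; 5:lechaisk {Det}; 6:kees {Det}.
One satisfying assignment: Conj Det Det Adj Det Det.
Rule-by-rule: rule 1 satisfied; rule 2 satisfied; rule 3 satisfied.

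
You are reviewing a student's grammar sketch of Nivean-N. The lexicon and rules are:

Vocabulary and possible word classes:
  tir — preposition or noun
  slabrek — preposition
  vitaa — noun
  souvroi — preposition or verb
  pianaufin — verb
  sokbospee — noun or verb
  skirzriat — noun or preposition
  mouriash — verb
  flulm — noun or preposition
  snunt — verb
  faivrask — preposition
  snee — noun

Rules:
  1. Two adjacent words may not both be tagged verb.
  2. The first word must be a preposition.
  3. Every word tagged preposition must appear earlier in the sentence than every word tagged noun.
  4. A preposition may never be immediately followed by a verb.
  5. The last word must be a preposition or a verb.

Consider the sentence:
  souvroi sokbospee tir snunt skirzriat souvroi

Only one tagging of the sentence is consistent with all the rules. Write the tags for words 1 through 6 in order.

Candidates per position — 1:souvroi {preposition,verb}; 2:sokbospee {noun,verb}; 3:tir {preposition,noun}; 4:snunt {verb}; 5:skirzriat {noun,preposition}; 6:souvroi {preposition,verb}.
Position 1: verb is ruled out by rule 2; that leaves preposition.
Position 2: verb is ruled out by rule 4; that leaves noun.
Position 3: preposition is ruled out by rule 3; that leaves noun.
Position 5: preposition is ruled out by rule 3; that leaves noun.
Position 6: preposition is ruled out by rule 3; that leaves verb.
So the tagging must be: preposition noun noun verb noun verb.
Verifying each rule — rule 1 ok; rule 2 ok; rule 3 ok; rule 4 ok; rule 5 ok.

preposition noun noun verb noun verb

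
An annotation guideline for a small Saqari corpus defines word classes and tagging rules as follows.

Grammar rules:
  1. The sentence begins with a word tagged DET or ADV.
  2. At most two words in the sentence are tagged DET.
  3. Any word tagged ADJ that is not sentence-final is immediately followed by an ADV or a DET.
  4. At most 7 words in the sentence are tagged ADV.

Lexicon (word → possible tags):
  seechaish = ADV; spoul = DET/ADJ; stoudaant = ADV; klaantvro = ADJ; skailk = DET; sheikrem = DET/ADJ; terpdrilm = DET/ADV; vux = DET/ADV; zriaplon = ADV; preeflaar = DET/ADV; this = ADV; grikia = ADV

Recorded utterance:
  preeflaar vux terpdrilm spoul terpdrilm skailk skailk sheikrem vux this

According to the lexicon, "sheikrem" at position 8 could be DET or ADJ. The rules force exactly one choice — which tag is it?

ADJ

Candidates per position — 1:preeflaar {DET,ADV}; 2:vux {DET,ADV}; 3:terpdrilm {DET,ADV}; 4:spoul {DET,ADJ}; 5:terpdrilm {DET,ADV}; 6:skailk {DET}; 7:skailk {DET}; 8:sheikrem {DET,ADJ}; 9:vux {DET,ADV}; 10:this {ADV}.
At position 1, choosing DET makes rule 2 impossible to satisfy; hence ADV.
At position 2, choosing DET makes rule 2 impossible to satisfy; hence ADV.
At position 3, choosing DET makes rule 2 impossible to satisfy; hence ADV.
At position 4, choosing DET makes rule 2 impossible to satisfy; hence ADJ.
At position 5, choosing DET makes rule 2 impossible to satisfy; hence ADV.
At position 8, choosing DET makes rule 2 impossible to satisfy; hence ADJ.
At position 9, choosing DET makes rule 2 impossible to satisfy; hence ADV.
So the tagging must be: ADV ADV ADV ADJ ADV DET DET ADJ ADV ADV.
Check: rule 1 ✓; rule 2 ✓; rule 3 ✓; rule 4 ✓.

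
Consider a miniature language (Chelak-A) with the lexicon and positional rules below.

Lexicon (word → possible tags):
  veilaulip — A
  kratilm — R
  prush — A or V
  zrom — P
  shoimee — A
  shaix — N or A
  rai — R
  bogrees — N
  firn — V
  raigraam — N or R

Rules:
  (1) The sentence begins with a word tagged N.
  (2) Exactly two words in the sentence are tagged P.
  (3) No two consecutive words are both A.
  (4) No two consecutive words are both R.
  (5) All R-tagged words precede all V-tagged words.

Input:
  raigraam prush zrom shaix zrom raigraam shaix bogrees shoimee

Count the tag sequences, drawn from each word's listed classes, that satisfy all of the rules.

12

Candidates per position — 1:raigraam {N,R}; 2:prush {A,V}; 3:zrom {P}; 4:shaix {N,A}; 5:zrom {P}; 6:raigraam {N,R}; 7:shaix {N,A}; 8:bogrees {N}; 9:shoimee {A}.
There are 32 candidate sequences in total.
Checking each against the rules leaves 12 sequences.
Count = 12.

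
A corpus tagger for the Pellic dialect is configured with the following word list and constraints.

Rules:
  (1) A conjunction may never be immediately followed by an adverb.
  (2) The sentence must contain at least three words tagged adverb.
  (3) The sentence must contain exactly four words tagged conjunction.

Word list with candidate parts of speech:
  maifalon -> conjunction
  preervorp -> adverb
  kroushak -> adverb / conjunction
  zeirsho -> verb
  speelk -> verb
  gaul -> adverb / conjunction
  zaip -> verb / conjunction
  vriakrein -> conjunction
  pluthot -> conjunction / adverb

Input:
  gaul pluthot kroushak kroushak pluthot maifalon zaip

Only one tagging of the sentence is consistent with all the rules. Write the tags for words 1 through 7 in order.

Candidates per position — 1:gaul {adverb,conjunction}; 2:pluthot {conjunction,adverb}; 3:kroushak {adverb,conjunction}; 4:kroushak {adverb,conjunction}; 5:pluthot {conjunction,adverb}; 6:maifalon {conjunction}; 7:zaip {verb,conjunction}.
The remaining ambiguous positions (1, 2, 3, 4, 5, 7) are resolved jointly — only one combination satisfies every rule.
So the tagging must be: adverb adverb adverb conjunction conjunction conjunction conjunction.
Checking: rule 1 ✓; rule 2 ✓; rule 3 ✓.

adverb adverb adverb conjunction conjunction conjunction conjunction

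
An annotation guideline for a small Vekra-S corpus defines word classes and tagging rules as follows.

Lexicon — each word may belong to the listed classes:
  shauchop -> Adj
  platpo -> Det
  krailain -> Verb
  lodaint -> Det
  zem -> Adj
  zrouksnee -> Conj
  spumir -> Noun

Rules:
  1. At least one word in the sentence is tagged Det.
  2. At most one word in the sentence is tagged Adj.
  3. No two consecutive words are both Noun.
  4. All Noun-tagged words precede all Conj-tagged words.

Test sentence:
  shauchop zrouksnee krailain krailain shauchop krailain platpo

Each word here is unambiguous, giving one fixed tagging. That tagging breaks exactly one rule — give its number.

2

Fixed tagging: Adj Conj Verb Verb Adj Verb Det.
Checking each rule: R1 ok, R2 fails, R3 ok, R4 ok.
Only rule 2 fails.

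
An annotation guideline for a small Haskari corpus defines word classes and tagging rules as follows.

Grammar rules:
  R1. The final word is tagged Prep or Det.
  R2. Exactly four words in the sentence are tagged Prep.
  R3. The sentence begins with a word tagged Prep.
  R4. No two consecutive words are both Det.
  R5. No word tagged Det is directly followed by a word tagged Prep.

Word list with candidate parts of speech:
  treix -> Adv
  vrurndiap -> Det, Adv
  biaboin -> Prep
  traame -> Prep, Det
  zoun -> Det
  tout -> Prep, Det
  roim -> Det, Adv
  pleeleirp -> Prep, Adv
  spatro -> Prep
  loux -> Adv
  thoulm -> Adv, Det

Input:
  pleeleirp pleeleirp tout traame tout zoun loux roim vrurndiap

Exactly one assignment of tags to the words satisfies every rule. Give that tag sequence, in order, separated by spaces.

Candidates per position — 1:pleeleirp {Prep,Adv}; 2:pleeleirp {Prep,Adv}; 3:tout {Prep,Det}; 4:traame {Prep,Det}; 5:tout {Prep,Det}; 6:zoun {Det}; 7:loux {Adv}; 8:roim {Det,Adv}; 9:vrurndiap {Det,Adv}.
If word 1 were Adv, no tagging could satisfy rule 3; so word 1 is Prep.
If word 5 were Det, no tagging could satisfy rule 4; so word 5 is Prep.
If word 9 were Adv, no tagging could satisfy rule 1; so word 9 is Det.
If word 3 were Det, no tagging could satisfy rule 5; so word 3 is Prep.
If word 4 were Det, no tagging could satisfy rule 5; so word 4 is Prep.
If word 8 were Det, no tagging could satisfy rule 4; so word 8 is Adv.
If word 2 were Prep, no tagging could satisfy rule 2; so word 2 is Adv.
The only consistent sequence is: Prep Adv Prep Prep Prep Det Adv Adv Det.
Check: rule 1 holds; rule 2 holds; rule 3 holds; rule 4 holds; rule 5 holds.

Prep Adv Prep Prep Prep Det Adv Adv Det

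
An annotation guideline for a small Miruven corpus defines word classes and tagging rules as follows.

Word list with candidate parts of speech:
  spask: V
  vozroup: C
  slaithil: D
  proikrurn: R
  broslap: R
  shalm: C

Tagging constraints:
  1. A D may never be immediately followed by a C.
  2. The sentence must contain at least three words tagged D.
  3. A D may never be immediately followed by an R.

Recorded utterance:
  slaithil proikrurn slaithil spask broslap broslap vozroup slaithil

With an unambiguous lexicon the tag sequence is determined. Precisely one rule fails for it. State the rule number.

3

Fixed tagging: D R D V R R C D.
Rule check: R1 holds, R2 holds, R3 violated.
Only rule 3 fails.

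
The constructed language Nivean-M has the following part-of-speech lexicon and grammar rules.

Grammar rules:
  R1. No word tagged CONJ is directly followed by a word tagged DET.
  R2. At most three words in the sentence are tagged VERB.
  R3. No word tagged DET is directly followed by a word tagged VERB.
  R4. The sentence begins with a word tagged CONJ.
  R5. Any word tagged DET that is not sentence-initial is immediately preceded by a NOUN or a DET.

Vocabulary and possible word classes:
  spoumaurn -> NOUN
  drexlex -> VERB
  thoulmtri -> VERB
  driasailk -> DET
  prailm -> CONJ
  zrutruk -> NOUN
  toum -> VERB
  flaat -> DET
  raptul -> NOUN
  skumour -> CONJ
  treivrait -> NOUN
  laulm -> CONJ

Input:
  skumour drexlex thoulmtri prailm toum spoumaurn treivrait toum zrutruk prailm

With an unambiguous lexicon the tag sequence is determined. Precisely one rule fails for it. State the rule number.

Fixed tagging: CONJ VERB VERB CONJ VERB NOUN NOUN VERB NOUN CONJ.
Checking each rule: R1 holds, R2 violated, R3 holds, R4 holds, R5 holds.
Only rule 2 fails.

2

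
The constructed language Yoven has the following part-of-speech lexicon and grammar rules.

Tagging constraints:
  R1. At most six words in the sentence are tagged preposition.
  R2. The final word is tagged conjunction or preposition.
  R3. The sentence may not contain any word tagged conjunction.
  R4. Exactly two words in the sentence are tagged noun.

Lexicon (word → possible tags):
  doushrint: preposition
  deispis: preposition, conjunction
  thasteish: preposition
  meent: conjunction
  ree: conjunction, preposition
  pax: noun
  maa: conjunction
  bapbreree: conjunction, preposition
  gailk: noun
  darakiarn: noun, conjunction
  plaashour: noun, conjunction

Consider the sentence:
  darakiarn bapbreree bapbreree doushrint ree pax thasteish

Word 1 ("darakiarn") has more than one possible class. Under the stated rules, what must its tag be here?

Candidates per position — 1:darakiarn {noun,conjunction}; 2:bapbreree {conjunction,preposition}; 3:bapbreree {conjunction,preposition}; 4:doushrint {preposition}; 5:ree {conjunction,preposition}; 6:pax {noun}; 7:thasteish {preposition}.
At position 1, choosing conjunction makes rule 3 impossible to satisfy; hence noun.
At position 2, choosing conjunction makes rule 3 impossible to satisfy; hence preposition.
At position 3, choosing conjunction makes rule 3 impossible to satisfy; hence preposition.
At position 5, choosing conjunction makes rule 3 impossible to satisfy; hence preposition.
The unique satisfying tagging is: noun preposition preposition preposition preposition noun preposition.
Rule-by-rule: rule 1 ok; rule 2 ok; rule 3 ok; rule 4 ok.

noun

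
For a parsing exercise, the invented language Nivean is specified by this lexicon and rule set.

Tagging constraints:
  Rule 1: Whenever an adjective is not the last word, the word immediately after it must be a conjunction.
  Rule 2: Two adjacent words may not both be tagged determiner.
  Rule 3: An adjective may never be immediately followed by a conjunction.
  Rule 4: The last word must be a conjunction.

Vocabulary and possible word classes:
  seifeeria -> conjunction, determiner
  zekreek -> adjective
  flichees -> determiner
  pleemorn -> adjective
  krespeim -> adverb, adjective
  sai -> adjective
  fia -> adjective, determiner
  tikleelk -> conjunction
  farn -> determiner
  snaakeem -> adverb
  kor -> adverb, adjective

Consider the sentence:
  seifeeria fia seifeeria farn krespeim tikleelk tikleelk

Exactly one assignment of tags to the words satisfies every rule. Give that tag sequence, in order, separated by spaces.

conjunction determiner conjunction determiner adverb conjunction conjunction

Candidates per position — 1:seifeeria {conjunction,determiner}; 2:fia {adjective,determiner}; 3:seifeeria {conjunction,determiner}; 4:farn {determiner}; 5:krespeim {adverb,adjective}; 6:tikleelk {conjunction}; 7:tikleelk {conjunction}.
Word 3 cannot be determiner — rule 2 would then fail for every completion. It is conjunction.
Word 5 cannot be adjective — rule 3 would then fail for every completion. It is adverb.
Word 2 cannot be adjective — rule 3 would then fail for every completion. It is determiner.
Word 1 cannot be determiner — rule 2 would then fail for every completion. It is conjunction.
That leaves exactly one tagging: conjunction determiner conjunction determiner adverb conjunction conjunction.
Check: rule 1 ✓; rule 2 ✓; rule 3 ✓; rule 4 ✓.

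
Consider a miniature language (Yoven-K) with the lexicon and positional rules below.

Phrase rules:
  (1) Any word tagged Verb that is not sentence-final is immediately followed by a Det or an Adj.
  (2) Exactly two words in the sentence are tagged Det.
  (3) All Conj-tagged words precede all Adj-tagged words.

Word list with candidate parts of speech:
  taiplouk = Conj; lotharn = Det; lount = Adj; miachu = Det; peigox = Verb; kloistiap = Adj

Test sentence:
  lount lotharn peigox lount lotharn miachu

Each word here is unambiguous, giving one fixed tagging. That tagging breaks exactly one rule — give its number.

Fixed tagging: Adj Det Verb Adj Det Det.
Applying the rules: R1 pass, R2 fail, R3 pass.
Only rule 2 fails.

2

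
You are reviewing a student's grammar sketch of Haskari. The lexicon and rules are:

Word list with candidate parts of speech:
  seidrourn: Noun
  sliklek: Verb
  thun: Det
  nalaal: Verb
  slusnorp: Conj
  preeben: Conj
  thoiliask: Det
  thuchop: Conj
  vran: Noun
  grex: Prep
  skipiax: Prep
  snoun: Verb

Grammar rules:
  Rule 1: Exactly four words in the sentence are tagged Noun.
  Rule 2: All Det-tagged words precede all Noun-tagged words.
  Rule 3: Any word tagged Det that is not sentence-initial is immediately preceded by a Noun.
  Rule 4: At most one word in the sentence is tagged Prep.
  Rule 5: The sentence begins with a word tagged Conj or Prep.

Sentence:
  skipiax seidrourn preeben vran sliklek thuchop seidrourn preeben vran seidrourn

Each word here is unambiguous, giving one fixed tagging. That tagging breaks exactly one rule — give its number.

Fixed tagging: Prep Noun Conj Noun Verb Conj Noun Conj Noun Noun.
Checking each rule: R1 fails, R2 ok, R3 ok, R4 ok, R5 ok.
Only rule 1 fails.

1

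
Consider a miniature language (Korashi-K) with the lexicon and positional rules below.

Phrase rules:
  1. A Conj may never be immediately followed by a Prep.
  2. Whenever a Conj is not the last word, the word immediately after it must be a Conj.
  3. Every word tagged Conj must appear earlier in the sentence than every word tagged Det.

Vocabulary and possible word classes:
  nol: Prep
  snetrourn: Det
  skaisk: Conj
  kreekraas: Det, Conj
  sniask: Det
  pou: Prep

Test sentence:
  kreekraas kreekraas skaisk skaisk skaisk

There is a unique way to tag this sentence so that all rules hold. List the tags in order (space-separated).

Candidates per position — 1:kreekraas {Det,Conj}; 2:kreekraas {Det,Conj}; 3:skaisk {Conj}; 4:skaisk {Conj}; 5:skaisk {Conj}.
Position 1: tagging it Det would leave rule 3 unsatisfiable, so it must be Conj.
Position 2: tagging it Det would leave rule 2 unsatisfiable, so it must be Conj.
So the tagging must be: Conj Conj Conj Conj Conj.
Checking: rule 1 satisfied; rule 2 satisfied; rule 3 satisfied.

Conj Conj Conj Conj Conj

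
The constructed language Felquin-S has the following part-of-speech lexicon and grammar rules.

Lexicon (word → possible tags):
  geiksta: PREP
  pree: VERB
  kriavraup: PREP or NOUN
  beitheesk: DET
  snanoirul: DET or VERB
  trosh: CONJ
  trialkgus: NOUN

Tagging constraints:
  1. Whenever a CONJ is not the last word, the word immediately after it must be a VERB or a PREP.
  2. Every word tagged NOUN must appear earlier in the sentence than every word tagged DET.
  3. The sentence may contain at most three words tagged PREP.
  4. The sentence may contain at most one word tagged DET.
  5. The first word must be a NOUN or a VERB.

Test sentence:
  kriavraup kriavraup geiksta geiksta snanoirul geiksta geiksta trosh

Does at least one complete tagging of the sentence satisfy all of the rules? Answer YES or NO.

Candidates per position — 1:kriavraup {PREP,NOUN}; 2:kriavraup {PREP,NOUN}; 3:geiksta {PREP}; 4:geiksta {PREP}; 5:snanoirul {DET,VERB}; 6:geiksta {PREP}; 7:geiksta {PREP}; 8:trosh {CONJ}.
Rule 3 cannot be satisfied by any choice of tags from the lexicon.
So there is no consistent tagging.

NO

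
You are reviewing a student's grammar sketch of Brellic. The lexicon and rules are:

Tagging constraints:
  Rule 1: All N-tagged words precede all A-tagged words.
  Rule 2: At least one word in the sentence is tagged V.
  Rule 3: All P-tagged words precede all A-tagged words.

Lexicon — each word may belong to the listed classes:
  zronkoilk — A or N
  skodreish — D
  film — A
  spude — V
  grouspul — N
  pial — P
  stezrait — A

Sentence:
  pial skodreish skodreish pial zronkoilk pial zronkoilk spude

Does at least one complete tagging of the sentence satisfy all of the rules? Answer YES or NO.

Candidates per position — 1:pial {P}; 2:skodreish {D}; 3:skodreish {D}; 4:pial {P}; 5:zronkoilk {A,N}; 6:pial {P}; 7:zronkoilk {A,N}; 8:spude {V}.
One satisfying assignment: P D D P N P N V.
Verifying each rule — rule 1 ok; rule 2 ok; rule 3 ok.

YES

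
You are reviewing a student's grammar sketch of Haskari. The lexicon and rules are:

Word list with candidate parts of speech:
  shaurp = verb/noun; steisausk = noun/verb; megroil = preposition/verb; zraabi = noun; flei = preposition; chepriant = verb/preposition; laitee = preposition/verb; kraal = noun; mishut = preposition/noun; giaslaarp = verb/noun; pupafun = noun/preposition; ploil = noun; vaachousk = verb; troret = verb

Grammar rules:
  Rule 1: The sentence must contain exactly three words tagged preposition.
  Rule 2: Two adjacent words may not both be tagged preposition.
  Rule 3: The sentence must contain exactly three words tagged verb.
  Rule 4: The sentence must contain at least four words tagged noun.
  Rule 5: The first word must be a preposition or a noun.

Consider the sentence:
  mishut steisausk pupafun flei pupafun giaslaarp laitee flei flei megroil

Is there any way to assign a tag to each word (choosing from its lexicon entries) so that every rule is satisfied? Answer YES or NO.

Candidates per position — 1:mishut {preposition,noun}; 2:steisausk {noun,verb}; 3:pupafun {noun,preposition}; 4:flei {preposition}; 5:pupafun {noun,preposition}; 6:giaslaarp {verb,noun}; 7:laitee {preposition,verb}; 8:flei {preposition}; 9:flei {preposition}; 10:megroil {preposition,verb}.
Rule 2 cannot be satisfied by any choice of tags from the lexicon.
So there is no consistent tagging.

NO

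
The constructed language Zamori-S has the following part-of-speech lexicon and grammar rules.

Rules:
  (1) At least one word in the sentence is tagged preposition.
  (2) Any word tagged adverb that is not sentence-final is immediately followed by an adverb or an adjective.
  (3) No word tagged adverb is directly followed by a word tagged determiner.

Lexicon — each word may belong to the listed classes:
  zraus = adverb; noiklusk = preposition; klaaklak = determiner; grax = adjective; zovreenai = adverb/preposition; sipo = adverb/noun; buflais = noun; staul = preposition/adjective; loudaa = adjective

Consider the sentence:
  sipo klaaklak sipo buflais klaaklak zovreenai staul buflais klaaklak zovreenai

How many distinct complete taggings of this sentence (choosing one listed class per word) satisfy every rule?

Candidates per position — 1:sipo {adverb,noun}; 2:klaaklak {determiner}; 3:sipo {adverb,noun}; 4:buflais {noun}; 5:klaaklak {determiner}; 6:zovreenai {adverb,preposition}; 7:staul {preposition,adjective}; 8:buflais {noun}; 9:klaaklak {determiner}; 10:zovreenai {adverb,preposition}.
There are 32 candidate sequences in total.
The sequences that satisfy every rule: noun determiner noun noun determiner adverb adjective noun determiner preposition; noun determiner noun noun determiner preposition preposition noun determiner adverb; noun determiner noun noun determiner preposition preposition noun determiner preposition; noun determiner noun noun determiner preposition adjective noun determiner adverb; noun determiner noun noun determiner preposition adjective noun determiner preposition.
Count = 5.

5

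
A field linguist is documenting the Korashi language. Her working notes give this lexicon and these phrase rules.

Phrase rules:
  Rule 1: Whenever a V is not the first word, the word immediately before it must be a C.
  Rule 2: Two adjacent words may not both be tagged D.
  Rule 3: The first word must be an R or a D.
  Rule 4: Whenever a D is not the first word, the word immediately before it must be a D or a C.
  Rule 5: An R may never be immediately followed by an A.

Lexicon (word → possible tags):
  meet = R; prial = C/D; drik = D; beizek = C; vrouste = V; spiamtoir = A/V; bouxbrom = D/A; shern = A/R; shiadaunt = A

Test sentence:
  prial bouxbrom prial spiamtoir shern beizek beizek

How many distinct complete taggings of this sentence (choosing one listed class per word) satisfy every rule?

Candidates per position — 1:prial {C,D}; 2:bouxbrom {D,A}; 3:prial {C,D}; 4:spiamtoir {A,V}; 5:shern {A,R}; 6:beizek {C}; 7:beizek {C}.
There are 32 candidate sequences in total.
The sequences that satisfy every rule: D A C A A C C; D A C A R C C; D A C V A C C; D A C V R C C.
Count = 4.

4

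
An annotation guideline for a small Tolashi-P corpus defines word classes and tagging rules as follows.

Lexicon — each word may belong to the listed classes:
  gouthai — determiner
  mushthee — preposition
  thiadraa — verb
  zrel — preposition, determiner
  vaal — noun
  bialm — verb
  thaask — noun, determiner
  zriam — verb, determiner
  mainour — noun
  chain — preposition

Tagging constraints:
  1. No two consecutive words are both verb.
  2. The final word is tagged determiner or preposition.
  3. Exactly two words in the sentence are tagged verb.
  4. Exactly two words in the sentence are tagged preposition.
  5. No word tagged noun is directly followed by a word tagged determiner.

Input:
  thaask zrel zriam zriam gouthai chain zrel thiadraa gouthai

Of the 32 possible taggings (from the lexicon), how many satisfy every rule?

6

Candidates per position — 1:thaask {noun,determiner}; 2:zrel {preposition,determiner}; 3:zriam {verb,determiner}; 4:zriam {verb,determiner}; 5:gouthai {determiner}; 6:chain {preposition}; 7:zrel {preposition,determiner}; 8:thiadraa {verb}; 9:gouthai {determiner}.
There are 32 candidate sequences in total.
Checking each against the rules leaves 6 sequences.
Count = 6.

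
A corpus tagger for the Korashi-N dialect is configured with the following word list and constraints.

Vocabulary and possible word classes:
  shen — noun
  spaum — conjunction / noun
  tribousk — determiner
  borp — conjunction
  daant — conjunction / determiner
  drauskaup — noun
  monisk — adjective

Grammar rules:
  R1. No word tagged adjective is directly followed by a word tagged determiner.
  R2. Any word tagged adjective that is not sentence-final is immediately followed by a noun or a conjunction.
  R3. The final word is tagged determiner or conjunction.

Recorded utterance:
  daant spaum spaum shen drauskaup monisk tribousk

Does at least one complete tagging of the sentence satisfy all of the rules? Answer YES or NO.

NO

Candidates per position — 1:daant {conjunction,determiner}; 2:spaum {conjunction,noun}; 3:spaum {conjunction,noun}; 4:shen {noun}; 5:drauskaup {noun}; 6:monisk {adjective}; 7:tribousk {determiner}.
Rule 1 cannot be satisfied by any choice of tags from the lexicon.
So there is no consistent tagging.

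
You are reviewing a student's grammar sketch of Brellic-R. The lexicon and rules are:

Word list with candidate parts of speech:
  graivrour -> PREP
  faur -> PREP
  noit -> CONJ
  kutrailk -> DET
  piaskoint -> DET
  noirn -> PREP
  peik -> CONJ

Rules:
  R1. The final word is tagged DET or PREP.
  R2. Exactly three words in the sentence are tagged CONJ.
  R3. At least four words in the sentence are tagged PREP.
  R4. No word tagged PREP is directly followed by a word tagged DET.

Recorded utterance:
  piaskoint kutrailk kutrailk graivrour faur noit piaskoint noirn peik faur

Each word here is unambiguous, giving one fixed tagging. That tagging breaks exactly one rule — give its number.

2

Fixed tagging: DET DET DET PREP PREP CONJ DET PREP CONJ PREP.
Rule check: R1 ✓, R2 ✗, R3 ✓, R4 ✓.
Only rule 2 fails.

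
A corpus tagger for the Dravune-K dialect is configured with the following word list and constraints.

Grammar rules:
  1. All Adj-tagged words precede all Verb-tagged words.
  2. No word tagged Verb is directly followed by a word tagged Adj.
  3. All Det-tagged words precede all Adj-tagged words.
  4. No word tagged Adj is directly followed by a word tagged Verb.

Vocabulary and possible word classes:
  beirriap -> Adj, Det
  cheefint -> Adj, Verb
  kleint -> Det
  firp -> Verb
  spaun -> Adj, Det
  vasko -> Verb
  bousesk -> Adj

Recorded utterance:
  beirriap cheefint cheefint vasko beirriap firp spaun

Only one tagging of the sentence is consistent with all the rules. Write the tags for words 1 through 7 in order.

Det Verb Verb Verb Det Verb Det

Candidates per position — 1:beirriap {Adj,Det}; 2:cheefint {Adj,Verb}; 3:cheefint {Adj,Verb}; 4:vasko {Verb}; 5:beirriap {Adj,Det}; 6:firp {Verb}; 7:spaun {Adj,Det}.
Position 1: tagging it Adj would leave rule 4 unsatisfiable, so it must be Det.
Position 2: tagging it Adj would leave rule 4 unsatisfiable, so it must be Verb.
Position 3: tagging it Adj would leave rule 1 unsatisfiable, so it must be Verb.
Position 5: tagging it Adj would leave rule 1 unsatisfiable, so it must be Det.
Position 7: tagging it Adj would leave rule 1 unsatisfiable, so it must be Det.
The only consistent sequence is: Det Verb Verb Verb Det Verb Det.
Checking: rule 1 ok; rule 2 ok; rule 3 ok; rule 4 ok.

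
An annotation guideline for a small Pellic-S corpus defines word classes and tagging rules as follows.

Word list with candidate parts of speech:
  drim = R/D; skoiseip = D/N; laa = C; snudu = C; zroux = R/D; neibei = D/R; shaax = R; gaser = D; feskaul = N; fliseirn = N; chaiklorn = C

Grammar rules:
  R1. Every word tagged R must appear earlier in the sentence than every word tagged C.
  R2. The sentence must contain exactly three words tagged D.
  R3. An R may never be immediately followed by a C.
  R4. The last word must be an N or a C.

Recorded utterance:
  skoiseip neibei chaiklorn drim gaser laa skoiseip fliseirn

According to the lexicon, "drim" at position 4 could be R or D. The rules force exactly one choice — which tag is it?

D

Candidates per position — 1:skoiseip {D,N}; 2:neibei {D,R}; 3:chaiklorn {C}; 4:drim {R,D}; 5:gaser {D}; 6:laa {C}; 7:skoiseip {D,N}; 8:fliseirn {N}.
Position 2: tagging it R would leave rule 3 unsatisfiable, so it must be D.
Position 4: tagging it R would leave rule 1 unsatisfiable, so it must be D.
Position 7: tagging it D would leave rule 2 unsatisfiable, so it must be N.
Position 1: tagging it D would leave rule 2 unsatisfiable, so it must be N.
That leaves exactly one tagging: N D C D D C N N.
Checking: rule 1 holds; rule 2 holds; rule 3 holds; rule 4 holds.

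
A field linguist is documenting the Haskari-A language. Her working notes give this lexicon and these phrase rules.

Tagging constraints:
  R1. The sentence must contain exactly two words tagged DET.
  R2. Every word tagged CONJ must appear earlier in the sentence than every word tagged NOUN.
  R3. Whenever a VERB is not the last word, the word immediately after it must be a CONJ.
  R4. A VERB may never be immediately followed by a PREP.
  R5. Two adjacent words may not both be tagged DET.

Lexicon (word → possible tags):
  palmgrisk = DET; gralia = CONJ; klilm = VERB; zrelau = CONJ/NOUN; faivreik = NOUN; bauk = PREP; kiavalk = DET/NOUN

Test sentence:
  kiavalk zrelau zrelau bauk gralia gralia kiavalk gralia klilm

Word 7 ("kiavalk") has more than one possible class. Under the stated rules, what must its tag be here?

DET

Candidates per position — 1:kiavalk {DET,NOUN}; 2:zrelau {CONJ,NOUN}; 3:zrelau {CONJ,NOUN}; 4:bauk {PREP}; 5:gralia {CONJ}; 6:gralia {CONJ}; 7:kiavalk {DET,NOUN}; 8:gralia {CONJ}; 9:klilm {VERB}.
Position 1: NOUN is ruled out by rule 1; that leaves DET.
Position 2: NOUN is ruled out by rule 2; that leaves CONJ.
Position 3: NOUN is ruled out by rule 2; that leaves CONJ.
Position 7: NOUN is ruled out by rule 1; that leaves DET.
That leaves exactly one tagging: DET CONJ CONJ PREP CONJ CONJ DET CONJ VERB.
Rule-by-rule: rule 1 satisfied; rule 2 satisfied; rule 3 satisfied; rule 4 satisfied; rule 5 satisfied.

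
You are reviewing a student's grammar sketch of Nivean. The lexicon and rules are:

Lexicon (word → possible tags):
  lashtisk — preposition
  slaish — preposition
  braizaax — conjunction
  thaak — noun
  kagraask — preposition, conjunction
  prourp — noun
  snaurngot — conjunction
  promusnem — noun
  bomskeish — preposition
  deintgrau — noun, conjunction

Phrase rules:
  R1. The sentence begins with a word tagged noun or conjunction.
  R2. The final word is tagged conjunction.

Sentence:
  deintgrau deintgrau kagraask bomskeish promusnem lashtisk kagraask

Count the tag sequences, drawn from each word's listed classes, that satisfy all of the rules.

8

Candidates per position — 1:deintgrau {noun,conjunction}; 2:deintgrau {noun,conjunction}; 3:kagraask {preposition,conjunction}; 4:bomskeish {preposition}; 5:promusnem {noun}; 6:lashtisk {preposition}; 7:kagraask {preposition,conjunction}.
There are 16 candidate sequences in total.
Checking each against the rules leaves 8 sequences.
Count = 8.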